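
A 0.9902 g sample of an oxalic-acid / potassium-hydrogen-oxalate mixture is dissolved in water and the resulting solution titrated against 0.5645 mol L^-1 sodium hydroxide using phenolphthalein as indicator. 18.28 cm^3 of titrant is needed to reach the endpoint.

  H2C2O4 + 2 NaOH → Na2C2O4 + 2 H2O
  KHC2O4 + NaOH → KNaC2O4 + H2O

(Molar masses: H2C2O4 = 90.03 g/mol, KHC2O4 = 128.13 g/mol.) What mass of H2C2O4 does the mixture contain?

n(NaOH) = 0.01828 × 0.5645 = 0.01032 mol
Let x = n(H2C2O4), y = n(KHC2O4).
Titrant: 2x + 1y = 0.01032;  mass: 90.03x + 128.13y = 0.9902
Solving, x = 1.997 × 10^-3 mol, y = 6.325 × 10^-3 mol
mass of H2C2O4 = 1.997 × 10^-3 × 90.03 = 0.1798 g

0.1798 g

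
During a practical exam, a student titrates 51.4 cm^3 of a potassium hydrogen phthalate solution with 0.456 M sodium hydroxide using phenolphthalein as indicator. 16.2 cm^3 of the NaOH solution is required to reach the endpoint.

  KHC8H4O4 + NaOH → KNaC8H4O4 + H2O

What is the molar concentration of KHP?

n(NaOH) = 0.0162 L × 0.456 mol/L = 7.39 × 10^-3 mol
n(KHC8H4O4) = 7.39 × 10^-3 mol (1:1 mole ratio)
[KHC8H4O4] = 7.39 × 10^-3 mol / 0.0514 L = 0.144 mol/L

0.144 M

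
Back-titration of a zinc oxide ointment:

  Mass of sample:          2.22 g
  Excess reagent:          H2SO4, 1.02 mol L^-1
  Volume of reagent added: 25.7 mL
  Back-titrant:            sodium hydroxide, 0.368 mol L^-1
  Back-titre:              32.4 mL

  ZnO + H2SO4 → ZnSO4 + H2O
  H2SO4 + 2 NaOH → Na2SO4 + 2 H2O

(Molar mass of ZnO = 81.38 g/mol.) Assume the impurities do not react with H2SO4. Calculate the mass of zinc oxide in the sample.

1.65 g

n(H2SO4) added = 0.0257 × 1.02 = 0.0262 mol
n(NaOH) used in back-titration = 0.0324 × 0.368 = 0.0119 mol
From the 1:2 ratio, n(H2SO4) left over = 1/2 × 0.0119 = 5.96 × 10^-3 mol
n(H2SO4) consumed by analyte = 0.0262 − 5.96 × 10^-3 = 0.0203 mol
n(ZnO) = 0.0203 mol (1:1 ratio)
mass of ZnO = 0.0203 × 81.38 = 1.65 g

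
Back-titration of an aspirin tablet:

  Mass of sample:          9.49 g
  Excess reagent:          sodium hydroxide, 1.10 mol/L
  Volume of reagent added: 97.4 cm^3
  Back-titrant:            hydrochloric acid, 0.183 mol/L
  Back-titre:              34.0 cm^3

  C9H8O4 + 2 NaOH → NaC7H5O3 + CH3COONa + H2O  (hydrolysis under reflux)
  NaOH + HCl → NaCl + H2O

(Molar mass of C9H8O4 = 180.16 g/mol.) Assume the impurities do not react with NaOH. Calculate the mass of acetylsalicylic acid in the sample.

9.09 g

n(NaOH) added = 0.0974 × 1.10 = 0.107 mol
n(HCl) used in back-titration = 0.0340 × 0.183 = 6.22 × 10^-3 mol
n(NaOH) left over = 6.22 × 10^-3 mol (1:1 ratio)
n(NaOH) consumed by analyte = 0.107 − 6.22 × 10^-3 = 0.101 mol
From the 1:2 ratio, n(C9H8O4) = 1/2 × 0.101 = 0.0505 mol
mass of C9H8O4 = 0.0505 × 180.16 = 9.09 g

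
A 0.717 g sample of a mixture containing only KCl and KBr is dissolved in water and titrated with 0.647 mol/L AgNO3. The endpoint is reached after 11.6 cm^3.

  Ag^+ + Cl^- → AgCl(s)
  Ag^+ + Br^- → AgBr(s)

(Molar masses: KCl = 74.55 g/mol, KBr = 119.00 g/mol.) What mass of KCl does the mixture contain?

0.295 g

n(AgNO3) = 0.0116 × 0.647 = 7.51 × 10^-3 mol
Let x = n(KCl), y = n(KBr).
Titrant: 1x + 1y = 7.51 × 10^-3;  mass: 74.55x + 119.00y = 0.717
Solving, x = 3.96 × 10^-3 mol, y = 3.54 × 10^-3 mol
mass of KCl = 3.96 × 10^-3 × 74.55 = 0.295 g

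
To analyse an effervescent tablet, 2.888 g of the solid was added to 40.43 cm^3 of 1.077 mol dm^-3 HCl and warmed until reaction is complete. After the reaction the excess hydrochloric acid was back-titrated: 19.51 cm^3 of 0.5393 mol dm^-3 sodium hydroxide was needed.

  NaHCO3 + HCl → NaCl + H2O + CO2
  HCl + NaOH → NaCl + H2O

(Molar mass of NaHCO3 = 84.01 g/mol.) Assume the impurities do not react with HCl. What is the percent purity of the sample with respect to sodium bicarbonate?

n(HCl) added = 0.04043 × 1.077 = 0.04354 mol
n(NaOH) used in back-titration = 0.01951 × 0.5393 = 0.01052 mol
n(HCl) left over = 0.01052 mol (1:1 ratio)
n(HCl) consumed by analyte = 0.04354 − 0.01052 = 0.03302 mol
n(NaHCO3) = 0.03302 mol (1:1 ratio)
mass of NaHCO3 = 0.03302 × 84.01 = 2.774 g
% NaHCO3 = 2.774 / 2.888 × 100 = 96.06 %

96.06 %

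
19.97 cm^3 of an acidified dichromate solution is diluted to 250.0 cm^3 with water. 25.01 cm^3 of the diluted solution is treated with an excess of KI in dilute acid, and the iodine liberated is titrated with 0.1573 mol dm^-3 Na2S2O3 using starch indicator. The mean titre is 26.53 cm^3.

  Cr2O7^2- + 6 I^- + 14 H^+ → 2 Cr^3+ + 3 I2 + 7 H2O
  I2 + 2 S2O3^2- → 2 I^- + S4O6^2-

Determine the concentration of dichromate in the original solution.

0.3481 mol/L

n(S2O3^2-) = 0.02653 × 0.1573 = 4.173 × 10^-3 mol
n(I2) = n(S2O3^2-)/2 = 2.087 × 10^-3 mol
From the 1:3 ratio, n(Cr2O7^2-) in the aliquot = 1/3 × 2.087 × 10^-3 = 6.955 × 10^-4 mol
[Cr2O7^2-]_dilute = 6.955 × 10^-4 / 0.02501 = 0.02781 mol/L
[Cr2O7^2-]_original = 0.02781 × 250.0/19.97 = 0.3481 mol/L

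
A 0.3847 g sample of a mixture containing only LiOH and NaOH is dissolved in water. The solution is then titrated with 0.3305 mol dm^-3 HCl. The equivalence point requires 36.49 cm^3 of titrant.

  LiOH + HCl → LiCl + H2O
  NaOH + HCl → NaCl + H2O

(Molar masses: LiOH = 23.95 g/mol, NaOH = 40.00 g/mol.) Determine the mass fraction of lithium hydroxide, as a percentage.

n(HCl) = 0.03649 × 0.3305 = 0.01206 mol
Let x = n(LiOH), y = n(NaOH).
Titrant: 1x + 1y = 0.01206;  mass: 23.95x + 40.00y = 0.3847
Solving, x = 6.087 × 10^-3 mol, y = 5.973 × 10^-3 mol
mass of LiOH = 6.087 × 10^-3 × 23.95 = 0.1458 g
% LiOH = 0.1458 / 0.3847 × 100 = 37.90 %

37.90 %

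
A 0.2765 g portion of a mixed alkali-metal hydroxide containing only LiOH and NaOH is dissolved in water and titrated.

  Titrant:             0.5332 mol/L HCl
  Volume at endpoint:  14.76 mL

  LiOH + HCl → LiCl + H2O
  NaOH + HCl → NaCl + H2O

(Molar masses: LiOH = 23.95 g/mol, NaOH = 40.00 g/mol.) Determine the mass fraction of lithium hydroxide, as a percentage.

n(HCl) = 0.01476 × 0.5332 = 7.870 × 10^-3 mol
Let x = n(LiOH), y = n(NaOH).
Titrant: 1x + 1y = 7.870 × 10^-3;  mass: 23.95x + 40.00y = 0.2765
Solving, x = 2.386 × 10^-3 mol, y = 5.484 × 10^-3 mol
mass of LiOH = 2.386 × 10^-3 × 23.95 = 0.05715 g
% LiOH = 0.05715 / 0.2765 × 100 = 20.67 %

20.67 %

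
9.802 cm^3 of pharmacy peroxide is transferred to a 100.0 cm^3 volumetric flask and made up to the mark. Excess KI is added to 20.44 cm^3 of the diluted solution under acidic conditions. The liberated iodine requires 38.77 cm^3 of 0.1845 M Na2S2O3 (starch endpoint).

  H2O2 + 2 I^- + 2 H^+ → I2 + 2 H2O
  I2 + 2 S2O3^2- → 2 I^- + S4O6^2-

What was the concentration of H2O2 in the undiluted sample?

n(S2O3^2-) = 0.03877 × 0.1845 = 7.153 × 10^-3 mol
n(I2) = n(S2O3^2-)/2 = 3.577 × 10^-3 mol
n(H2O2) in the aliquot = 3.577 × 10^-3 mol (1:1 ratio)
[H2O2]_dilute = 3.577 × 10^-3 / 0.02044 = 0.1750 mol/L
[H2O2]_original = 0.1750 × 100.0/9.802 = 1.785 mol/L

1.785 M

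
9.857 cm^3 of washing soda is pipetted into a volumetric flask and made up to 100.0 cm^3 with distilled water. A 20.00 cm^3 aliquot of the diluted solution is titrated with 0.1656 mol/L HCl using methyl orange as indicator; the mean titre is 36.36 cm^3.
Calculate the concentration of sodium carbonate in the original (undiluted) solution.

Na2CO3 + 2 HCl → 2 NaCl + H2O + CO2
n(HCl) = 0.03636 × 0.1656 = 6.021 × 10^-3 mol
From the 1:2 ratio, n(Na2CO3) in the aliquot = 1/2 × 6.021 × 10^-3 = 3.011 × 10^-3 mol
[Na2CO3]_dilute = 3.011 × 10^-3 / 0.02000 = 0.1505 mol/L
Dilution factor = 100.0 / 9.857 = 10.15
[Na2CO3]_stock = 0.1505 × 10.15 = 1.527 mol/L

1.527 mol/L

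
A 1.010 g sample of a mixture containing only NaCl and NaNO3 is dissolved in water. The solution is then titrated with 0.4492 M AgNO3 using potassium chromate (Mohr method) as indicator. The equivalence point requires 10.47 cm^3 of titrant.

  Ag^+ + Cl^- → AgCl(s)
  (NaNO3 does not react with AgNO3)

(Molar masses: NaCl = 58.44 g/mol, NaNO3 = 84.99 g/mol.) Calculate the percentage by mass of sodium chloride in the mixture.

27.21 %

n(AgNO3) = 0.01047 × 0.4492 = 4.703 × 10^-3 mol
Let x = n(NaCl), y = n(NaNO3).
Titrant: 1x = 4.703 × 10^-3;  mass: 58.44x + 84.99y = 1.010
Solving, x = 4.703 × 10^-3 mol, y = 8.650 × 10^-3 mol
mass of NaCl = 4.703 × 10^-3 × 58.44 = 0.2749 g
% NaCl = 0.2749 / 1.010 × 100 = 27.21 %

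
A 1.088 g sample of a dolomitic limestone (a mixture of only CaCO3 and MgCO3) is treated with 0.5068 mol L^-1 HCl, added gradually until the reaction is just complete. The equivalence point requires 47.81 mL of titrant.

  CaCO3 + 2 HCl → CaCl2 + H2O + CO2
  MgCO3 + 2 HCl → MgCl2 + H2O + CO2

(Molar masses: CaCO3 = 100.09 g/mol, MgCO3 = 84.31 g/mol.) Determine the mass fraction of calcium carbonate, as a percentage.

38.81 %

n(HCl) = 0.04781 × 0.5068 = 0.02423 mol
Let x = n(CaCO3), y = n(MgCO3).
Titrant: 2x + 2y = 0.02423;  mass: 100.09x + 84.31y = 1.088
Solving, x = 4.219 × 10^-3 mol, y = 7.896 × 10^-3 mol
mass of CaCO3 = 4.219 × 10^-3 × 100.09 = 0.4223 g
% CaCO3 = 0.4223 / 1.088 × 100 = 38.81 %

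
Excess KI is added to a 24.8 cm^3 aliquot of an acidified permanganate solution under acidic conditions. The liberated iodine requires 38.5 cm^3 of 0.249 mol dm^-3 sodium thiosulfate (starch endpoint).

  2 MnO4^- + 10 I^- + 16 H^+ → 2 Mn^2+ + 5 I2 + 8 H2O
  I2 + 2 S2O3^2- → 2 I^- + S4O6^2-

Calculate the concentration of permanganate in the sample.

n(S2O3^2-) = 0.0385 × 0.249 = 9.59 × 10^-3 mol
n(I2) = n(S2O3^2-)/2 = 4.79 × 10^-3 mol
From the 2:5 ratio, n(MnO4^-) in the aliquot = 2/5 × 4.79 × 10^-3 = 1.92 × 10^-3 mol
[MnO4^-] = 1.92 × 10^-3 / 0.0248 = 0.0773 mol/L

0.0773 mol/L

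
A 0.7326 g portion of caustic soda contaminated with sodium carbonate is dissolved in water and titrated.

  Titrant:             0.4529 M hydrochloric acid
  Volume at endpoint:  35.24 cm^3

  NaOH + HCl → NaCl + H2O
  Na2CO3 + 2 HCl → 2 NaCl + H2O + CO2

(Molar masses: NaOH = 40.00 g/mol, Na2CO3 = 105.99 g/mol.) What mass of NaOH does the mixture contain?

n(HCl) = 0.03524 × 0.4529 = 0.01596 mol
Let x = n(NaOH), y = n(Na2CO3).
Titrant: 1x + 2y = 0.01596;  mass: 40.00x + 105.99y = 0.7326
Solving, x = 8.712 × 10^-3 mol, y = 3.624 × 10^-3 mol
mass of NaOH = 8.712 × 10^-3 × 40.00 = 0.3485 g

0.3485 g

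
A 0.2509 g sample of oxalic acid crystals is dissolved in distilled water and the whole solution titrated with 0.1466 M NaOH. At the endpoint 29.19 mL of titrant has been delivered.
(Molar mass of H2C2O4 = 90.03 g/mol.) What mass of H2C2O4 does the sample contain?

0.1926 g

H2C2O4 + 2 NaOH → Na2C2O4 + 2 H2O
n(NaOH) = 0.02919 L × 0.1466 mol/L = 4.279 × 10^-3 mol
From the 1:2 ratio, n(H2C2O4) = 1/2 × 4.279 × 10^-3 = 2.140 × 10^-3 mol
mass of H2C2O4 = 2.140 × 10^-3 × 90.03 g/mol = 0.1926 g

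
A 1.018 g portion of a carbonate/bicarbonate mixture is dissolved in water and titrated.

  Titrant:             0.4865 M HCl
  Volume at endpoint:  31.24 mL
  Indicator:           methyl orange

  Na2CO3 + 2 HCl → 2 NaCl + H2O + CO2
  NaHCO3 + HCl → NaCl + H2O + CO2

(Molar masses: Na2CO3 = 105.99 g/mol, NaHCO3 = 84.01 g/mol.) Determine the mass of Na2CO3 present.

0.4422 g

n(HCl) = 0.03124 × 0.4865 = 0.01520 mol
Let x = n(Na2CO3), y = n(NaHCO3).
Titrant: 2x + 1y = 0.01520;  mass: 105.99x + 84.01y = 1.018
Solving, x = 4.172 × 10^-3 mol, y = 6.854 × 10^-3 mol
mass of Na2CO3 = 4.172 × 10^-3 × 105.99 = 0.4422 g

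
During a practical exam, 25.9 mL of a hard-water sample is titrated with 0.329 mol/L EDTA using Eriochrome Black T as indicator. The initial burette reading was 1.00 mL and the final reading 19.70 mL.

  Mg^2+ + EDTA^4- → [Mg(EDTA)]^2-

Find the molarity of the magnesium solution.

0.238 mol/L

n(EDTA) = 0.0187 L × 0.329 mol/L = 6.15 × 10^-3 mol
n(Mg2+) = 6.15 × 10^-3 mol (1:1 mole ratio)
[Mg2+] = 6.15 × 10^-3 mol / 0.0259 L = 0.238 mol/L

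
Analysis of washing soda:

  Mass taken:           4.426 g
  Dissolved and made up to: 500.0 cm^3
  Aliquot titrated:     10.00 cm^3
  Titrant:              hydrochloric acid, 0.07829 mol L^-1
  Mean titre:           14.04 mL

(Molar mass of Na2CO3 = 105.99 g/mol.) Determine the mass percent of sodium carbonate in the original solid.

Na2CO3 + 2 HCl → 2 NaCl + H2O + CO2
n(HCl) per titration = 0.01404 × 0.07829 = 1.099 × 10^-3 mol
From the 1:2 ratio, n(Na2CO3) in each aliquot = 1/2 × 1.099 × 10^-3 = 5.496 × 10^-4 mol
n(Na2CO3) in the whole flask = 5.496 × 10^-4 × 500.0/10.00 = 0.02748 mol
mass of Na2CO3 = 0.02748 × 105.99 = 2.913 g
% Na2CO3 = 2.913 / 4.426 × 100 = 65.81 %

65.81 %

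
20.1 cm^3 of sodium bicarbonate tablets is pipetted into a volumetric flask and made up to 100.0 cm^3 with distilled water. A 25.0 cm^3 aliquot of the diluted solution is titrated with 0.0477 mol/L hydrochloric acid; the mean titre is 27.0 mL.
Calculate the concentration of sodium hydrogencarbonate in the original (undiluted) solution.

NaHCO3 + HCl → NaCl + H2O + CO2
n(HCl) = 0.0270 × 0.0477 = 1.29 × 10^-3 mol
n(NaHCO3) in the aliquot = 1.29 × 10^-3 mol (1:1 ratio)
[NaHCO3]_dilute = 1.29 × 10^-3 / 0.0250 = 0.0515 mol/L
Dilution factor = 100.0 / 20.1 = 4.975
[NaHCO3]_stock = 0.0515 × 4.975 = 0.256 mol/L

0.256 mol/L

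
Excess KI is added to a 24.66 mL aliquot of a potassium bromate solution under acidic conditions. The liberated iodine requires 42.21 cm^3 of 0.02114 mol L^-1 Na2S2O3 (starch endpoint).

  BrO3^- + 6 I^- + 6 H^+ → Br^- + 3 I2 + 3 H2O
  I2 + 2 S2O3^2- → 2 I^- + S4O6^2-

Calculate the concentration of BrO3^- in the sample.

n(S2O3^2-) = 0.04221 × 0.02114 = 8.923 × 10^-4 mol
n(I2) = n(S2O3^2-)/2 = 4.462 × 10^-4 mol
From the 1:3 ratio, n(BrO3^-) in the aliquot = 1/3 × 4.462 × 10^-4 = 1.487 × 10^-4 mol
[BrO3^-] = 1.487 × 10^-4 / 0.02466 = 0.006031 mol/L

0.006031 mol/L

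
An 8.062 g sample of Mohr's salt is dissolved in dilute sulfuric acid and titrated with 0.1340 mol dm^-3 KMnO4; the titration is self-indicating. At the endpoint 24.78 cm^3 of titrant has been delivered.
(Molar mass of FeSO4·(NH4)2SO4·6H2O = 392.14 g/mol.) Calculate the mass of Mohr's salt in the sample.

MnO4^- + 5 Fe^2+ + 8 H^+ → Mn^2+ + 5 Fe^3+ + 4 H2O
n(KMnO4) = 0.02478 L × 0.1340 mol/L = 3.321 × 10^-3 mol
From the 5:1 ratio, n(FeSO4·(NH4)2SO4·6H2O) = 5/1 × 3.321 × 10^-3 = 0.01660 mol
mass of FeSO4·(NH4)2SO4·6H2O = 0.01660 × 392.14 g/mol = 6.511 g

6.511 g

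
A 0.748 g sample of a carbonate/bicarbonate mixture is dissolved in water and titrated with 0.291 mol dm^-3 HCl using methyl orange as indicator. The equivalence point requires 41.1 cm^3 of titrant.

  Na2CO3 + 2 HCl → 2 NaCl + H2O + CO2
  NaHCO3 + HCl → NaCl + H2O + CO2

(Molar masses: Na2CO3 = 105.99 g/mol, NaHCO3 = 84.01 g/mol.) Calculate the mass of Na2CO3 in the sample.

0.439 g

n(HCl) = 0.0411 × 0.291 = 0.0120 mol
Let x = n(Na2CO3), y = n(NaHCO3).
Titrant: 2x + 1y = 0.0120;  mass: 105.99x + 84.01y = 0.748
Solving, x = 4.14 × 10^-3 mol, y = 3.68 × 10^-3 mol
mass of Na2CO3 = 4.14 × 10^-3 × 105.99 = 0.439 g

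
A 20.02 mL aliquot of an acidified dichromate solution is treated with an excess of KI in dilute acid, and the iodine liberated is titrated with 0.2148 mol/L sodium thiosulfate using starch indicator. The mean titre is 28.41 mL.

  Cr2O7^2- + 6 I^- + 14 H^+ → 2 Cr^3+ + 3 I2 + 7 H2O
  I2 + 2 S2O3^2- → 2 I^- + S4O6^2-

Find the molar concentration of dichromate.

n(S2O3^2-) = 0.02841 × 0.2148 = 6.102 × 10^-3 mol
n(I2) = n(S2O3^2-)/2 = 3.051 × 10^-3 mol
From the 1:3 ratio, n(Cr2O7^2-) in the aliquot = 1/3 × 3.051 × 10^-3 = 1.017 × 10^-3 mol
[Cr2O7^2-] = 1.017 × 10^-3 / 0.02002 = 0.05080 mol/L

0.05080 mol/L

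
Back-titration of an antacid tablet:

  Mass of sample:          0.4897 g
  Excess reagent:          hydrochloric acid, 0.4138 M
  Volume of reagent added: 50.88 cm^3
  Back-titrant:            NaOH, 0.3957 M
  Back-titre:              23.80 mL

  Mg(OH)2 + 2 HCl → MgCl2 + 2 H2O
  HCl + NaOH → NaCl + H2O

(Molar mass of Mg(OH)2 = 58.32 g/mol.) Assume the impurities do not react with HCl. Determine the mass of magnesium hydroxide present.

n(HCl) added = 0.05088 × 0.4138 = 0.02105 mol
n(NaOH) used in back-titration = 0.02380 × 0.3957 = 9.418 × 10^-3 mol
n(HCl) left over = 9.418 × 10^-3 mol (1:1 ratio)
n(HCl) consumed by analyte = 0.02105 − 9.418 × 10^-3 = 0.01164 mol
From the 1:2 ratio, n(Mg(OH)2) = 1/2 × 0.01164 = 5.818 × 10^-3 mol
mass of Mg(OH)2 = 5.818 × 10^-3 × 58.32 = 0.3393 g

0.3393 g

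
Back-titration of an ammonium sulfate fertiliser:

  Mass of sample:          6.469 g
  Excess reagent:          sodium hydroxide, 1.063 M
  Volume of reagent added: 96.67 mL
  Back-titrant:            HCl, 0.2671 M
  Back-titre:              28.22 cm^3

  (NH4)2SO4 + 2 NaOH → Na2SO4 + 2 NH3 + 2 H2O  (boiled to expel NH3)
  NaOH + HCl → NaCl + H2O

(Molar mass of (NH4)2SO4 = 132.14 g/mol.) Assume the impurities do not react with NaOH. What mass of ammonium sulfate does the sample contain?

n(NaOH) added = 0.09667 × 1.063 = 0.1028 mol
n(HCl) used in back-titration = 0.02822 × 0.2671 = 7.538 × 10^-3 mol
n(NaOH) left over = 7.538 × 10^-3 mol (1:1 ratio)
n(NaOH) consumed by analyte = 0.1028 − 7.538 × 10^-3 = 0.09522 mol
From the 1:2 ratio, n((NH4)2SO4) = 1/2 × 0.09522 = 0.04761 mol
mass of (NH4)2SO4 = 0.04761 × 132.14 = 6.291 g

6.291 g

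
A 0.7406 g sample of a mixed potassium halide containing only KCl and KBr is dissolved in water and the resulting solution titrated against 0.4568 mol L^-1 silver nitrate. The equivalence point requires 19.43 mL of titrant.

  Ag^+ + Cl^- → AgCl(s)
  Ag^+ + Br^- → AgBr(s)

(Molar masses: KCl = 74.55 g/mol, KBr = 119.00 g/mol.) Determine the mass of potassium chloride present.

0.5293 g

n(AgNO3) = 0.01943 × 0.4568 = 8.876 × 10^-3 mol
Let x = n(KCl), y = n(KBr).
Titrant: 1x + 1y = 8.876 × 10^-3;  mass: 74.55x + 119.00y = 0.7406
Solving, x = 7.100 × 10^-3 mol, y = 1.776 × 10^-3 mol
mass of KCl = 7.100 × 10^-3 × 74.55 = 0.5293 g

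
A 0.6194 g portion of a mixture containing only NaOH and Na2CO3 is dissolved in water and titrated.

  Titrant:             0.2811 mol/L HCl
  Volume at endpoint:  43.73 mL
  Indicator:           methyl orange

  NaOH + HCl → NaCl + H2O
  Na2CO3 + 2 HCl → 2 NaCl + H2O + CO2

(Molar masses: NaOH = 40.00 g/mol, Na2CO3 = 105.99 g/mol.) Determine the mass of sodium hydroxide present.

n(HCl) = 0.04373 × 0.2811 = 0.01229 mol
Let x = n(NaOH), y = n(Na2CO3).
Titrant: 1x + 2y = 0.01229;  mass: 40.00x + 105.99y = 0.6194
Solving, x = 2.466 × 10^-3 mol, y = 4.913 × 10^-3 mol
mass of NaOH = 2.466 × 10^-3 × 40.00 = 0.09863 g

0.09863 g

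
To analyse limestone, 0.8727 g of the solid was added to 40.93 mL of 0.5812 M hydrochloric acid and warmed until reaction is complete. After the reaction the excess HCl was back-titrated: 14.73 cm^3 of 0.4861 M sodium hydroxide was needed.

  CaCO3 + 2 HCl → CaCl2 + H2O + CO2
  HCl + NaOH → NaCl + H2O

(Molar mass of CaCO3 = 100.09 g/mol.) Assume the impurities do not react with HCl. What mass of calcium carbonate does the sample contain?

0.8322 g

n(HCl) added = 0.04093 × 0.5812 = 0.02379 mol
n(NaOH) used in back-titration = 0.01473 × 0.4861 = 7.160 × 10^-3 mol
n(HCl) left over = 7.160 × 10^-3 mol (1:1 ratio)
n(HCl) consumed by analyte = 0.02379 − 7.160 × 10^-3 = 0.01663 mol
From the 1:2 ratio, n(CaCO3) = 1/2 × 0.01663 = 8.314 × 10^-3 mol
mass of CaCO3 = 8.314 × 10^-3 × 100.09 = 0.8322 g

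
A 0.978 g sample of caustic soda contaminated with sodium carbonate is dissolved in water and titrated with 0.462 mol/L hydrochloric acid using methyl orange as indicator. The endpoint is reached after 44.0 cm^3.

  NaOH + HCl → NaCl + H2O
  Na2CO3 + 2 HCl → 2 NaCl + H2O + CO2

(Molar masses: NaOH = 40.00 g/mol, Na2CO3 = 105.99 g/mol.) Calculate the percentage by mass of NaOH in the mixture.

n(HCl) = 0.0440 × 0.462 = 0.0203 mol
Let x = n(NaOH), y = n(Na2CO3).
Titrant: 1x + 2y = 0.0203;  mass: 40.00x + 105.99y = 0.978
Solving, x = 7.64 × 10^-3 mol, y = 6.34 × 10^-3 mol
mass of NaOH = 7.64 × 10^-3 × 40.00 = 0.306 g
% NaOH = 0.306 / 0.978 × 100 = 31.2 %

31.2 %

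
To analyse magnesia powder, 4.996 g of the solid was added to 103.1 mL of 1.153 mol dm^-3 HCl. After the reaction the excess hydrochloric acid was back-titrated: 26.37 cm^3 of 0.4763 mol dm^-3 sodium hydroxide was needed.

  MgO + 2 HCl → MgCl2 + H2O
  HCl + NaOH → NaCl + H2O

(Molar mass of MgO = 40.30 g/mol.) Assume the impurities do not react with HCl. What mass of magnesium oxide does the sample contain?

n(HCl) added = 0.1031 × 1.153 = 0.1189 mol
n(NaOH) used in back-titration = 0.02637 × 0.4763 = 0.01256 mol
n(HCl) left over = 0.01256 mol (1:1 ratio)
n(HCl) consumed by analyte = 0.1189 − 0.01256 = 0.1063 mol
From the 1:2 ratio, n(MgO) = 1/2 × 0.1063 = 0.05316 mol
mass of MgO = 0.05316 × 40.30 = 2.142 g

2.142 g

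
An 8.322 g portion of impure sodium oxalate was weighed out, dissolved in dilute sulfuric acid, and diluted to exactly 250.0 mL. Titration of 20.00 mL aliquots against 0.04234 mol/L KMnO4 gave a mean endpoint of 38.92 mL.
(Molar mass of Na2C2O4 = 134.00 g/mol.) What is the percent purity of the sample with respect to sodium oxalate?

2 MnO4^- + 5 C2O4^2- + 16 H^+ → 2 Mn^2+ + 10 CO2 + 8 H2O
n(KMnO4) per titration = 0.03892 × 0.04234 = 1.648 × 10^-3 mol
From the 5:2 ratio, n(Na2C2O4) in each aliquot = 5/2 × 1.648 × 10^-3 = 4.120 × 10^-3 mol
n(Na2C2O4) in the whole flask = 4.120 × 10^-3 × 250.0/20.00 = 0.05150 mol
mass of Na2C2O4 = 0.05150 × 134.00 = 6.900 g
% Na2C2O4 = 6.900 / 8.322 × 100 = 82.92 %

82.92 %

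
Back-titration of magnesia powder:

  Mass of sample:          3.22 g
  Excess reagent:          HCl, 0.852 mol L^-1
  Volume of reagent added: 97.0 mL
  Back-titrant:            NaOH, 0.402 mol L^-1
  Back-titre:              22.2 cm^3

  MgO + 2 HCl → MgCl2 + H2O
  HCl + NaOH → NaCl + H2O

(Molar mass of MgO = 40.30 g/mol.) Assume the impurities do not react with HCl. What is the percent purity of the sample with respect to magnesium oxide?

n(HCl) added = 0.0970 × 0.852 = 0.0826 mol
n(NaOH) used in back-titration = 0.0222 × 0.402 = 8.92 × 10^-3 mol
n(HCl) left over = 8.92 × 10^-3 mol (1:1 ratio)
n(HCl) consumed by analyte = 0.0826 − 8.92 × 10^-3 = 0.0737 mol
From the 1:2 ratio, n(MgO) = 1/2 × 0.0737 = 0.0369 mol
mass of MgO = 0.0369 × 40.30 = 1.49 g
% MgO = 1.49 / 3.22 × 100 = 46.1 %

46.1 %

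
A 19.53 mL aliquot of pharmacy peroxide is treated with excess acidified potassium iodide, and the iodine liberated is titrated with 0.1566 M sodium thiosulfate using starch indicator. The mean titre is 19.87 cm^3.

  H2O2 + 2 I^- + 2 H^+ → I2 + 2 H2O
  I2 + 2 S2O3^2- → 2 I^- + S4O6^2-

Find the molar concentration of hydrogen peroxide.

n(S2O3^2-) = 0.01987 × 0.1566 = 3.112 × 10^-3 mol
n(I2) = n(S2O3^2-)/2 = 1.556 × 10^-3 mol
n(H2O2) in the aliquot = 1.556 × 10^-3 mol (1:1 ratio)
[H2O2] = 1.556 × 10^-3 / 0.01953 = 0.07966 mol/L

0.07966 M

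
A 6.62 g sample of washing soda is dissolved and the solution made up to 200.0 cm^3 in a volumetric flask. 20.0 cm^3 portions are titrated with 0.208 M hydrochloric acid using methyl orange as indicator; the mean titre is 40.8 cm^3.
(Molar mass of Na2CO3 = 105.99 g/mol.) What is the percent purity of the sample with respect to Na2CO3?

Na2CO3 + 2 HCl → 2 NaCl + H2O + CO2
n(HCl) per titration = 0.0408 × 0.208 = 8.49 × 10^-3 mol
From the 1:2 ratio, n(Na2CO3) in each aliquot = 1/2 × 8.49 × 10^-3 = 4.24 × 10^-3 mol
n(Na2CO3) in the whole flask = 4.24 × 10^-3 × 200.0/20.0 = 0.0424 mol
mass of Na2CO3 = 0.0424 × 105.99 = 4.50 g
% Na2CO3 = 4.50 / 6.62 × 100 = 67.9 %

67.9 %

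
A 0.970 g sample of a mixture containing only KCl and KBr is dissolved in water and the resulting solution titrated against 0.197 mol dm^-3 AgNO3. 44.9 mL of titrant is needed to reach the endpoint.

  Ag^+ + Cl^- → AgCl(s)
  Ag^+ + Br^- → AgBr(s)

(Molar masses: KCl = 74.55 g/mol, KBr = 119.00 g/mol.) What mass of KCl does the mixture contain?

n(AgNO3) = 0.0449 × 0.197 = 8.85 × 10^-3 mol
Let x = n(KCl), y = n(KBr).
Titrant: 1x + 1y = 8.85 × 10^-3;  mass: 74.55x + 119.00y = 0.970
Solving, x = 1.86 × 10^-3 mol, y = 6.99 × 10^-3 mol
mass of KCl = 1.86 × 10^-3 × 74.55 = 0.139 g

0.139 g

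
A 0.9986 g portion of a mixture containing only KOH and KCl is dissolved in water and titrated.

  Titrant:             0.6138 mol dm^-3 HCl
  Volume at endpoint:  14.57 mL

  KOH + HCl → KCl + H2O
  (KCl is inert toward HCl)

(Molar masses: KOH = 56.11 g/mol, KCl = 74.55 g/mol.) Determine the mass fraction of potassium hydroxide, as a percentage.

50.25 %

n(HCl) = 0.01457 × 0.6138 = 8.943 × 10^-3 mol
Let x = n(KOH), y = n(KCl).
Titrant: 1x = 8.943 × 10^-3;  mass: 56.11x + 74.55y = 0.9986
Solving, x = 8.943 × 10^-3 mol, y = 6.664 × 10^-3 mol
mass of KOH = 8.943 × 10^-3 × 56.11 = 0.5018 g
% KOH = 0.5018 / 0.9986 × 100 = 50.25 %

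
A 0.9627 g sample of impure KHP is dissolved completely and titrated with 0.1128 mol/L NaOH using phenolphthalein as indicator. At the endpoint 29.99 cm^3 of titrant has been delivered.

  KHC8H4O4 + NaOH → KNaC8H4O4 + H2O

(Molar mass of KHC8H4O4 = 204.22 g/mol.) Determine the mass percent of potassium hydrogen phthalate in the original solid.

n(NaOH) = 0.02999 L × 0.1128 mol/L = 3.383 × 10^-3 mol
n(KHC8H4O4) = 3.383 × 10^-3 mol (1:1 ratio)
mass of KHC8H4O4 = 3.383 × 10^-3 × 204.22 g/mol = 0.6909 g
% KHC8H4O4 = 0.6909 / 0.9627 × 100 = 71.76 %

71.76 %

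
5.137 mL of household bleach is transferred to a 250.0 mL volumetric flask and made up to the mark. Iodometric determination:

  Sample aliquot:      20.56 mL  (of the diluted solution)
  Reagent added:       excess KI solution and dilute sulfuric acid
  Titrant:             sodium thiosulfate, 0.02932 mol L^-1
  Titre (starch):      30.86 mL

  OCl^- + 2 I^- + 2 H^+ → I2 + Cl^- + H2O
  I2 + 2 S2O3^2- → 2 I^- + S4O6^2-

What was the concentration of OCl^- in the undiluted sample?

1.071 mol/L

n(S2O3^2-) = 0.03086 × 0.02932 = 9.048 × 10^-4 mol
n(I2) = n(S2O3^2-)/2 = 4.524 × 10^-4 mol
n(OCl^-) in the aliquot = 4.524 × 10^-4 mol (1:1 ratio)
[OCl^-]_dilute = 4.524 × 10^-4 / 0.02056 = 0.02200 mol/L
[OCl^-]_original = 0.02200 × 250.0/5.137 = 1.071 mol/L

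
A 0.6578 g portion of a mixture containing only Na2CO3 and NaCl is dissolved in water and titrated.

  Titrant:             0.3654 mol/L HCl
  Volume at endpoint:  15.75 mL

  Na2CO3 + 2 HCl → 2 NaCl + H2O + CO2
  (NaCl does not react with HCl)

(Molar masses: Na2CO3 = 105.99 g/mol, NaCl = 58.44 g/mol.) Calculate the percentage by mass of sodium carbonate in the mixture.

n(HCl) = 0.01575 × 0.3654 = 5.755 × 10^-3 mol
Let x = n(Na2CO3), y = n(NaCl).
Titrant: 2x = 5.755 × 10^-3;  mass: 105.99x + 58.44y = 0.6578
Solving, x = 2.878 × 10^-3 mol, y = 6.037 × 10^-3 mol
mass of Na2CO3 = 2.878 × 10^-3 × 105.99 = 0.3050 g
% Na2CO3 = 0.3050 / 0.6578 × 100 = 46.36 %

46.36 %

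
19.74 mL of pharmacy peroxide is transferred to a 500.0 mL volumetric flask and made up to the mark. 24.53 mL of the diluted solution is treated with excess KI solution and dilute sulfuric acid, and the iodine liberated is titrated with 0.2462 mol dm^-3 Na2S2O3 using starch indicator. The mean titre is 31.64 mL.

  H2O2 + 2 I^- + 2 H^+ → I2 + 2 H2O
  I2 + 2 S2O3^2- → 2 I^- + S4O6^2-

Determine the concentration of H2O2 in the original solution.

n(S2O3^2-) = 0.03164 × 0.2462 = 7.790 × 10^-3 mol
n(I2) = n(S2O3^2-)/2 = 3.895 × 10^-3 mol
n(H2O2) in the aliquot = 3.895 × 10^-3 mol (1:1 ratio)
[H2O2]_dilute = 3.895 × 10^-3 / 0.02453 = 0.1588 mol/L
[H2O2]_original = 0.1588 × 500.0/19.74 = 4.022 mol/L

4.022 mol/L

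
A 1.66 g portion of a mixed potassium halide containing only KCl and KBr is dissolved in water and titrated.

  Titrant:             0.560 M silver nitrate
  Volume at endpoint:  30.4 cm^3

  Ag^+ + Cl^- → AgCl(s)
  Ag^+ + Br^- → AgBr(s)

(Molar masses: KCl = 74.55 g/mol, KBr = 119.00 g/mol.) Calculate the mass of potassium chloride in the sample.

0.614 g

n(AgNO3) = 0.0304 × 0.560 = 0.0170 mol
Let x = n(KCl), y = n(KBr).
Titrant: 1x + 1y = 0.0170;  mass: 74.55x + 119.00y = 1.66
Solving, x = 8.23 × 10^-3 mol, y = 8.79 × 10^-3 mol
mass of KCl = 8.23 × 10^-3 × 74.55 = 0.614 g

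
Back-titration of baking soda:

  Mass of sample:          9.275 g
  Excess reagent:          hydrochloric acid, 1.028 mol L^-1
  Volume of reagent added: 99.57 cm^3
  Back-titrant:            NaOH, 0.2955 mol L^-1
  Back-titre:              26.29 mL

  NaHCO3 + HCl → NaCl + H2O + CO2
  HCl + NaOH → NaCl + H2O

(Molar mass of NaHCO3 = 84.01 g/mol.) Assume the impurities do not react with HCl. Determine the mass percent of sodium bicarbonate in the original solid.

85.68 %

n(HCl) added = 0.09957 × 1.028 = 0.1024 mol
n(NaOH) used in back-titration = 0.02629 × 0.2955 = 7.769 × 10^-3 mol
n(HCl) left over = 7.769 × 10^-3 mol (1:1 ratio)
n(HCl) consumed by analyte = 0.1024 − 7.769 × 10^-3 = 0.09459 mol
n(NaHCO3) = 0.09459 mol (1:1 ratio)
mass of NaHCO3 = 0.09459 × 84.01 = 7.946 g
% NaHCO3 = 7.946 / 9.275 × 100 = 85.68 %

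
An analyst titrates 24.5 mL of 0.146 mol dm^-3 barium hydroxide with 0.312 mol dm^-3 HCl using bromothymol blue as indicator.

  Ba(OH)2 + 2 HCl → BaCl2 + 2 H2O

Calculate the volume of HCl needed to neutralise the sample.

n(Ba(OH)2) = 0.0245 L × 0.146 mol/L = 3.58 × 10^-3 mol
From the 2:1 stoichiometry, n(HCl) = 2/1 × 3.58 × 10^-3 = 7.15 × 10^-3 mol
V(HCl) = 7.15 × 10^-3 mol / 0.312 mol/L = 0.0229 L = 22.9 mL

22.9 mL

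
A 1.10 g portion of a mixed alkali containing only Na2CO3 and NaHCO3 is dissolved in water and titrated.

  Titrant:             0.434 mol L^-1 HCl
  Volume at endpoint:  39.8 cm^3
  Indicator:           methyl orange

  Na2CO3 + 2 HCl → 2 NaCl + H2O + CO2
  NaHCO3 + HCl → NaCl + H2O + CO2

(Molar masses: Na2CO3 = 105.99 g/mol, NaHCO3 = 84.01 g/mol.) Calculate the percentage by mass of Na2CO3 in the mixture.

54.5 %

n(HCl) = 0.0398 × 0.434 = 0.0173 mol
Let x = n(Na2CO3), y = n(NaHCO3).
Titrant: 2x + 1y = 0.0173;  mass: 105.99x + 84.01y = 1.10
Solving, x = 5.66 × 10^-3 mol, y = 5.95 × 10^-3 mol
mass of Na2CO3 = 5.66 × 10^-3 × 105.99 = 0.600 g
% Na2CO3 = 0.600 / 1.10 × 100 = 54.5 %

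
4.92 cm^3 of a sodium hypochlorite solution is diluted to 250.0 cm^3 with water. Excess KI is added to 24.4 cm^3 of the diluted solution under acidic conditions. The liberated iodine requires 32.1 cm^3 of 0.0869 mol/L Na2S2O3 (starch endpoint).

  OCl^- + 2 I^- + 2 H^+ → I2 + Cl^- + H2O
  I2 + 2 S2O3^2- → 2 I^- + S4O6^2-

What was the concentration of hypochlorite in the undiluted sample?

n(S2O3^2-) = 0.0321 × 0.0869 = 2.79 × 10^-3 mol
n(I2) = n(S2O3^2-)/2 = 1.39 × 10^-3 mol
n(OCl^-) in the aliquot = 1.39 × 10^-3 mol (1:1 ratio)
[OCl^-]_dilute = 1.39 × 10^-3 / 0.0244 = 0.0572 mol/L
[OCl^-]_original = 0.0572 × 250.0/4.92 = 2.90 mol/L

2.90 mol/L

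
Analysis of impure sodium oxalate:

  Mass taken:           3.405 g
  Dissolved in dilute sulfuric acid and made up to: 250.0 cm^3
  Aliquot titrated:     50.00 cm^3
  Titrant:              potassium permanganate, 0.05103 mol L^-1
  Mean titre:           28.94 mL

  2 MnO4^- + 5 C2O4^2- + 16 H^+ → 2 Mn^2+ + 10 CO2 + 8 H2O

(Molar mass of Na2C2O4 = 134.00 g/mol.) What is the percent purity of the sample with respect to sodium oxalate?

n(KMnO4) per titration = 0.02894 × 0.05103 = 1.477 × 10^-3 mol
From the 5:2 ratio, n(Na2C2O4) in each aliquot = 5/2 × 1.477 × 10^-3 = 3.692 × 10^-3 mol
n(Na2C2O4) in the whole flask = 3.692 × 10^-3 × 250.0/50.00 = 0.01846 mol
mass of Na2C2O4 = 0.01846 × 134.00 = 2.474 g
% Na2C2O4 = 2.474 / 3.405 × 100 = 72.65 %

72.65 %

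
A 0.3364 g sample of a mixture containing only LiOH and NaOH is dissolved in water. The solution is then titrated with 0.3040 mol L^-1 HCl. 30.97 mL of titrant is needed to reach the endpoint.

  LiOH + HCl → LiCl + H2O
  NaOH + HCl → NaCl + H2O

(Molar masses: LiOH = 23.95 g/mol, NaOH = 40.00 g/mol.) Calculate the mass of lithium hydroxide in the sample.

n(HCl) = 0.03097 × 0.3040 = 9.415 × 10^-3 mol
Let x = n(LiOH), y = n(NaOH).
Titrant: 1x + 1y = 9.415 × 10^-3;  mass: 23.95x + 40.00y = 0.3364
Solving, x = 2.504 × 10^-3 mol, y = 6.911 × 10^-3 mol
mass of LiOH = 2.504 × 10^-3 × 23.95 = 0.05998 g

0.05998 g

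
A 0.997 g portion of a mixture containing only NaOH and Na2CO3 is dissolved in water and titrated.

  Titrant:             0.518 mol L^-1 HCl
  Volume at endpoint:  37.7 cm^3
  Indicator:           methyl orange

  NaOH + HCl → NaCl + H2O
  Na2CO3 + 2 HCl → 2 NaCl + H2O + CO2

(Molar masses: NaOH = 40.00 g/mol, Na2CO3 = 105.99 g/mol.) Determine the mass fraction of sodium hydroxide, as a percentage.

11.7 %

n(HCl) = 0.0377 × 0.518 = 0.0195 mol
Let x = n(NaOH), y = n(Na2CO3).
Titrant: 1x + 2y = 0.0195;  mass: 40.00x + 105.99y = 0.997
Solving, x = 2.92 × 10^-3 mol, y = 8.31 × 10^-3 mol
mass of NaOH = 2.92 × 10^-3 × 40.00 = 0.117 g
% NaOH = 0.117 / 0.997 × 100 = 11.7 %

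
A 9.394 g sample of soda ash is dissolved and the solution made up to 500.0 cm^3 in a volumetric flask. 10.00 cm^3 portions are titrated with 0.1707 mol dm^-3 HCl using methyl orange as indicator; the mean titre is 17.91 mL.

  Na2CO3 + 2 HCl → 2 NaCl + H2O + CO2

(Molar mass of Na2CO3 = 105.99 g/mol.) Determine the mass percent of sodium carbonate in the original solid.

n(HCl) per titration = 0.01791 × 0.1707 = 3.057 × 10^-3 mol
From the 1:2 ratio, n(Na2CO3) in each aliquot = 1/2 × 3.057 × 10^-3 = 1.529 × 10^-3 mol
n(Na2CO3) in the whole flask = 1.529 × 10^-3 × 500.0/10.00 = 0.07643 mol
mass of Na2CO3 = 0.07643 × 105.99 = 8.101 g
% Na2CO3 = 8.101 / 9.394 × 100 = 86.23 %

86.23 %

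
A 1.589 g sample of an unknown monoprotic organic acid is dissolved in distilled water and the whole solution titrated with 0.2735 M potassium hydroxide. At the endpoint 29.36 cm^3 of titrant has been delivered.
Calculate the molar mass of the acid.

n(KOH) = 0.02936 L × 0.2735 mol/L = 8.030 × 10^-3 mol
n(HA) = 8.030 × 10^-3 mol (1:1 ratio)
M = m / n = 1.589 g / 8.030 × 10^-3 mol = 197.9 g/mol

197.9 g/mol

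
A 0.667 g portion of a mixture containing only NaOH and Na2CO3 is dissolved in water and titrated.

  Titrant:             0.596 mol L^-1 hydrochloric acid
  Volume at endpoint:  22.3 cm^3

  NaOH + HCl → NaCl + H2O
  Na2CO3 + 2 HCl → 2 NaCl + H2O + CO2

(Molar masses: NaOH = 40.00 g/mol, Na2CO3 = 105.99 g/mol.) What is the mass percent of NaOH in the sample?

n(HCl) = 0.0223 × 0.596 = 0.0133 mol
Let x = n(NaOH), y = n(Na2CO3).
Titrant: 1x + 2y = 0.0133;  mass: 40.00x + 105.99y = 0.667
Solving, x = 2.87 × 10^-3 mol, y = 5.21 × 10^-3 mol
mass of NaOH = 2.87 × 10^-3 × 40.00 = 0.115 g
% NaOH = 0.115 / 0.667 × 100 = 17.2 %

17.2 %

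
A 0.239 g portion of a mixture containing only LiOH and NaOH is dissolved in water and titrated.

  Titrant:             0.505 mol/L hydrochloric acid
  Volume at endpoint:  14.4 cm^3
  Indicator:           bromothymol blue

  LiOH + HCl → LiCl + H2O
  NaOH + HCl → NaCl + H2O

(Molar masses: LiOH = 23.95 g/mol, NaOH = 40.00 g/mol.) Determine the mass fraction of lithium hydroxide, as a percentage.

32.4 %

n(HCl) = 0.0144 × 0.505 = 7.27 × 10^-3 mol
Let x = n(LiOH), y = n(NaOH).
Titrant: 1x + 1y = 7.27 × 10^-3;  mass: 23.95x + 40.00y = 0.239
Solving, x = 3.23 × 10^-3 mol, y = 4.04 × 10^-3 mol
mass of LiOH = 3.23 × 10^-3 × 23.95 = 0.0774 g
% LiOH = 0.0774 / 0.239 × 100 = 32.4 %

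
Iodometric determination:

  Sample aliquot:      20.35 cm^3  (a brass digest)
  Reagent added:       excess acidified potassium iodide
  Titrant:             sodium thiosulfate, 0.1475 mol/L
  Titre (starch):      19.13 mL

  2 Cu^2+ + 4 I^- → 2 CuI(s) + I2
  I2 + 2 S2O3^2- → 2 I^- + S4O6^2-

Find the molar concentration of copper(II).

n(S2O3^2-) = 0.01913 × 0.1475 = 2.822 × 10^-3 mol
n(I2) = n(S2O3^2-)/2 = 1.411 × 10^-3 mol
From the 2:1 ratio, n(Cu2+) in the aliquot = 2/1 × 1.411 × 10^-3 = 2.822 × 10^-3 mol
[Cu2+] = 2.822 × 10^-3 / 0.02035 = 0.1387 mol/L

0.1387 mol/L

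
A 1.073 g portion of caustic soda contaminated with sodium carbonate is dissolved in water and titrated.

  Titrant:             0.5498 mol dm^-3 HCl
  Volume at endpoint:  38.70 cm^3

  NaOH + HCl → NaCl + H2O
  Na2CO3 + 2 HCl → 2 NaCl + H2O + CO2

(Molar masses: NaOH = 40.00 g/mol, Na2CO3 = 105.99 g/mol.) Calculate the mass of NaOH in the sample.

0.1680 g

n(HCl) = 0.03870 × 0.5498 = 0.02128 mol
Let x = n(NaOH), y = n(Na2CO3).
Titrant: 1x + 2y = 0.02128;  mass: 40.00x + 105.99y = 1.073
Solving, x = 4.201 × 10^-3 mol, y = 8.538 × 10^-3 mol
mass of NaOH = 4.201 × 10^-3 × 40.00 = 0.1680 g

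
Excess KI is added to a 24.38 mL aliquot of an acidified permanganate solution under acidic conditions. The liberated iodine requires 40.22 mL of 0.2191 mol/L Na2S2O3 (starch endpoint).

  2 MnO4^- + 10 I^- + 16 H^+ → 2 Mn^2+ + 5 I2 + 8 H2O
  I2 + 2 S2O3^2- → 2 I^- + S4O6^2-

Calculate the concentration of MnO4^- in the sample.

0.07229 mol/L

n(S2O3^2-) = 0.04022 × 0.2191 = 8.812 × 10^-3 mol
n(I2) = n(S2O3^2-)/2 = 4.406 × 10^-3 mol
From the 2:5 ratio, n(MnO4^-) in the aliquot = 2/5 × 4.406 × 10^-3 = 1.762 × 10^-3 mol
[MnO4^-] = 1.762 × 10^-3 / 0.02438 = 0.07229 mol/L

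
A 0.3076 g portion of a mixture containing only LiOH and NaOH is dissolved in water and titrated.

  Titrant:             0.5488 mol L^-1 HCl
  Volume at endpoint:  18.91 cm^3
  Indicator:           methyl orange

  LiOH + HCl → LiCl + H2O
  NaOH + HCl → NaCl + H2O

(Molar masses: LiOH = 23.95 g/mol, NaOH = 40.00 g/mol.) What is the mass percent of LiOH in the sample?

n(HCl) = 0.01891 × 0.5488 = 0.01038 mol
Let x = n(LiOH), y = n(NaOH).
Titrant: 1x + 1y = 0.01038;  mass: 23.95x + 40.00y = 0.3076
Solving, x = 6.699 × 10^-3 mol, y = 3.679 × 10^-3 mol
mass of LiOH = 6.699 × 10^-3 × 23.95 = 0.1604 g
% LiOH = 0.1604 / 0.3076 × 100 = 52.16 %

52.16 %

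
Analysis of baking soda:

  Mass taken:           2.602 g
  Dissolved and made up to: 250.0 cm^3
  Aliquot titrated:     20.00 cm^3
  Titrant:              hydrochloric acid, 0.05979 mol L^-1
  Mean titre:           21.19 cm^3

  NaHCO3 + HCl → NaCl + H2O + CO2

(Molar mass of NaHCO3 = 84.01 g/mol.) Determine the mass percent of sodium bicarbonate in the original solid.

51.13 %

n(HCl) per titration = 0.02119 × 0.05979 = 1.267 × 10^-3 mol
n(NaHCO3) in each aliquot = 1.267 × 10^-3 mol (1:1 ratio)
n(NaHCO3) in the whole flask = 1.267 × 10^-3 × 250.0/20.00 = 0.01584 mol
mass of NaHCO3 = 0.01584 × 84.01 = 1.330 g
% NaHCO3 = 1.330 / 2.602 × 100 = 51.13 %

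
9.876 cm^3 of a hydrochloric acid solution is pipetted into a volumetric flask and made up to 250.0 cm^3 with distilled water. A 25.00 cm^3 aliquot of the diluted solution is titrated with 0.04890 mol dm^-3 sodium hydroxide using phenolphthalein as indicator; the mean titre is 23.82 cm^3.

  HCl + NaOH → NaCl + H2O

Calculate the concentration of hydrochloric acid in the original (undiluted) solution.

n(NaOH) = 0.02382 × 0.04890 = 1.165 × 10^-3 mol
n(HCl) in the aliquot = 1.165 × 10^-3 mol (1:1 ratio)
[HCl]_dilute = 1.165 × 10^-3 / 0.02500 = 0.04659 mol/L
Dilution factor = 250.0 / 9.876 = 25.31
[HCl]_stock = 0.04659 × 25.31 = 1.179 mol/L

1.179 mol/L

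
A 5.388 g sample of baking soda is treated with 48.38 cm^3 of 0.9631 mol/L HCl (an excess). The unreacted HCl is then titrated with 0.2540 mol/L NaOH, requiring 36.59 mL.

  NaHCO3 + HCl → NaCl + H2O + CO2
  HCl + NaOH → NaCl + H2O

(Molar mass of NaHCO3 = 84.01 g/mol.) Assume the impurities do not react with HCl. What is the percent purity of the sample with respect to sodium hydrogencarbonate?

58.16 %

n(HCl) added = 0.04838 × 0.9631 = 0.04659 mol
n(NaOH) used in back-titration = 0.03659 × 0.2540 = 9.294 × 10^-3 mol
n(HCl) left over = 9.294 × 10^-3 mol (1:1 ratio)
n(HCl) consumed by analyte = 0.04659 − 9.294 × 10^-3 = 0.03730 mol
n(NaHCO3) = 0.03730 mol (1:1 ratio)
mass of NaHCO3 = 0.03730 × 84.01 = 3.134 g
% NaHCO3 = 3.134 / 5.388 × 100 = 58.16 %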